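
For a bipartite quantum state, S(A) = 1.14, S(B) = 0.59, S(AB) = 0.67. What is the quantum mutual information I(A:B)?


I(A:B) = S(A) + S(B) - S(AB)
= 1.14 + 0.59 - 0.67
= 1.0600

1.0600


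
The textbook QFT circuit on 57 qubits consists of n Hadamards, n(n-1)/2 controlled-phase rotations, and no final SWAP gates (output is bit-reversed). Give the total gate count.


Hadamard gates: 57
Controlled rotations: n*(n-1)/2 = 57*56/2 = 1596
SWAP gates: 0 (omitted)
Total = 57 + 1596
= 1653

1653


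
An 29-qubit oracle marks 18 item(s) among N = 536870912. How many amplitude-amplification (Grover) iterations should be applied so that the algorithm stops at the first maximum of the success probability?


After j Grover iterations the success probability is P(j) = sin^2((2j+1)*theta), where sin(theta) = sqrt(k/N).
N = 2^29 = 536870912, k = 18
sin(theta) = sqrt(k/N) = 0.0001831054688
theta = arcsin(sqrt(k/N)) = 0.0001831054698 rad
P(j) reaches its first maximum when (2j+1)*theta is as close as possible to pi/2, i.e. j = round(pi/(4*theta) - 1/2).
pi/(4*theta) - 1/2 = 4288.8211
(For comparison, the common estimate pi/4 * sqrt(N/k) = 4289.3212; the exact maximiser is used here.)
Optimal iterations = 4289

4289


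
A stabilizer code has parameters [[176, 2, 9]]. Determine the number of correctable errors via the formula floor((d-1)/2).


Code parameters: [[176, 2, 9]], distance d = 9.
Number of correctable errors = floor((d-1)/2)
= floor((9 - 1)/2)
= floor(8/2)
= 4

4


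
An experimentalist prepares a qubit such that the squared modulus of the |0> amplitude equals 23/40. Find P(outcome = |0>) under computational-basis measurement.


|alpha|^2 = 23/40 = 0.5750
|beta|^2 = 1 - 23/40 = 17/40 = 0.4250
P(|0>) = |alpha|^2 = 0.5750

0.5750


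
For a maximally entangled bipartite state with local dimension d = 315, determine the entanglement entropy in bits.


For a maximally entangled state in d x d:
S = log2(d) = log2(315)
= 8.2992

8.2992


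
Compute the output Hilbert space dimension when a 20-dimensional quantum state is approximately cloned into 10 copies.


Output space = H^(tensor 10) where dim(H) = 20
dim = 20^10
= 400 (after 2 factors)
= 8000 (after 3 factors)
= 160000 (after 4 factors)
= 3200000 (after 5 factors)
= 64000000 (after 6 factors)
= 1280000000 (after 7 factors)
= 25600000000 (after 8 factors)
= 512000000000 (after 9 factors)
= 10240000000000 (after 10 factors)
= 10240000000000

10240000000000


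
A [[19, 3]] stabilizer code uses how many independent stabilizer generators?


For an [[n,k]] stabilizer code:
Number of stabilizer generators = n - k
= 19 - 3
= 16

16


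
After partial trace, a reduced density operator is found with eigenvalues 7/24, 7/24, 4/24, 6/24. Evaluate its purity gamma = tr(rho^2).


tr(rho^2) = sum of eigenvalues squared
= (7/24)^2 + (7/24)^2 + (4/24)^2 + (6/24)^2
= (49 + 49 + 16 + 36) / 576
= 150/576
= 0.2604

0.2604


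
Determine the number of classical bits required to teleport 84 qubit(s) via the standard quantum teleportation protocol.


Quantum teleportation requires 2 classical bits per qubit teleported.
84 qubit(s) -> 2 * 84 = 168 classical bits

168


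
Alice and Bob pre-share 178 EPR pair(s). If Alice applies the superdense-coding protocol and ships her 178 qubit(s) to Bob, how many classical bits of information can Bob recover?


Superdense coding allows 2 classical bits per shared entangled pair.
178 pair(s) -> 2 * 178 = 356 classical bits

356


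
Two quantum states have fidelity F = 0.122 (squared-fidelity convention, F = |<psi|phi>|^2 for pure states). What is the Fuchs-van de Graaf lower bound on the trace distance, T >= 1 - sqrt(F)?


Fuchs-van de Graaf (squared-fidelity convention): 1 - sqrt(F) <= T <= sqrt(1 - F).
Lower bound: T >= 1 - sqrt(F)
sqrt(F) = sqrt(0.122) = 0.3493
T >= 1 - 0.3493
T >= 0.6507

0.6507


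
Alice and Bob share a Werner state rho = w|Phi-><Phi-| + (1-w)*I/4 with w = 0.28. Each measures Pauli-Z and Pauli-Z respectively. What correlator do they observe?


|Phi-> = (|00> - |11>)/sqrt(2)
For the pure Bell state, <Z_A Z_B> = +1 (Bell-state Pauli correlator).
The maximally-mixed part I/4 has tr(I/4 * P tensor P) = 0 for any traceless Pauli P.
So <Z_A Z_B>_rho = w * (+1) + (1 - w) * 0
= 0.28 * (+1)
= 0.2800

0.2800


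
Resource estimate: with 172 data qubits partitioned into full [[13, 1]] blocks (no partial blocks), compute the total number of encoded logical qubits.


Each code block uses 13 physical qubits for 1 logical qubit(s).
Number of complete blocks = floor(172 / 13) = 13
Logical qubits = 13 * 1
= 13

13


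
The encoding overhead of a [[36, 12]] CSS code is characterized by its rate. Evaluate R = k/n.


Code rate R = k/n
= 12/36
= 0.3333

0.3333


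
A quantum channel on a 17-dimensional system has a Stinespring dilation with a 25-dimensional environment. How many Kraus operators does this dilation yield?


Tracing out the environment in an orthonormal basis {|i>_E} gives Kraus operators K_i = <i|_E U |0>_E.
Number of Kraus operators = dim(H_env) = d_env
= 25

25


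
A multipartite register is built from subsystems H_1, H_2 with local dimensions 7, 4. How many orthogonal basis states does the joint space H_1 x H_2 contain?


dim(H_1 x H_2) = 7 * 4
= 28

28


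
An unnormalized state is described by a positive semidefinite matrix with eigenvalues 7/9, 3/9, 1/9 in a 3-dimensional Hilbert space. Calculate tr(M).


tr(M) = sum of eigenvalues
= 7/9 + 3/9 + 1/9
= 11/9
= 1.2222

1.2222


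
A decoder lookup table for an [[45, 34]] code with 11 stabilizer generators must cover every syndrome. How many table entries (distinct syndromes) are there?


Each stabilizer generator gives a binary (+1 or -1) measurement outcome.
With 11 independent generators:
Total syndromes = 2^11
= 2048

2048


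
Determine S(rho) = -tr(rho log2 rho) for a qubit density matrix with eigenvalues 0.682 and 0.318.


S = -p*log2(p) - (1-p)*log2(1-p)
p = 0.6820, 1-p = 0.3180
= -0.6820 * log2(0.6820) - 0.3180 * log2(0.3180)
= -(-0.3766) - (-0.5256)
= 0.9022

0.9022


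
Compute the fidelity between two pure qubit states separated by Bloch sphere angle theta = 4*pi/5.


For states separated by angle theta on Bloch sphere:
F = cos^2(theta/2)
theta = 4*pi/5 = 2.5133
theta/2 = 1.2566
cos(theta/2) = 0.3090
F = 0.0955

0.0955


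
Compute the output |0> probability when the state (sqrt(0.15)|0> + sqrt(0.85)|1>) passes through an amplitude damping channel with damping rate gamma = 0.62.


For amplitude damping with parameter gamma on state sqrt(a)|0> + sqrt(b)|1>:
alpha^2 = 0.15, beta^2 = 0.85
P(|0>) = alpha^2 + gamma * beta^2
= 0.15 + 0.62 * 0.85
= 0.15 + 0.5270
= 0.6770

0.6770


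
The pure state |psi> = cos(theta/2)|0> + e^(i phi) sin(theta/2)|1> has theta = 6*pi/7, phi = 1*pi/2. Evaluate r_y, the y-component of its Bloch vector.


theta = 2.6928, phi = 1.5708
r_y = sin(theta)*sin(phi) = 0.4339 * 1.0000
r_y = 0.4339

0.4339


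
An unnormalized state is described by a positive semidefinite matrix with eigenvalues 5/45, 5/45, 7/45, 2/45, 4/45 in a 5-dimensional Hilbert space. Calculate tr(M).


tr(M) = sum of eigenvalues
= 5/45 + 5/45 + 7/45 + 2/45 + 4/45
= 23/45
= 0.5111

0.5111


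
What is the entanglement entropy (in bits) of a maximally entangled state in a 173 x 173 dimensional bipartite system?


For a maximally entangled state in d x d:
S = log2(d) = log2(173)
= 7.4346

7.4346


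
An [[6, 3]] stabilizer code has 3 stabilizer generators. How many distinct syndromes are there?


Each stabilizer generator gives a binary (+1 or -1) measurement outcome.
With 3 independent generators:
Total syndromes = 2^3
= 8

8


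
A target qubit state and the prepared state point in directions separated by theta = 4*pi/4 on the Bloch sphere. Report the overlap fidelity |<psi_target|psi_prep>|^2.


For states separated by angle theta on Bloch sphere:
F = cos^2(theta/2)
theta = 4*pi/4 = 3.1416
theta/2 = 1.5708
cos(theta/2) = 0.0000
F = 0.0000

0.0000


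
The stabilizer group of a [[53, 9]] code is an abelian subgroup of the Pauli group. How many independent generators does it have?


For an [[n,k]] stabilizer code:
Number of stabilizer generators = n - k
= 53 - 9
= 44

44


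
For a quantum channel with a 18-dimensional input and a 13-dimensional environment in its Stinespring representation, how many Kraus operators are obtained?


Tracing out the environment in an orthonormal basis {|i>_E} gives Kraus operators K_i = <i|_E U |0>_E.
Number of Kraus operators = dim(H_env) = d_env
= 13

13


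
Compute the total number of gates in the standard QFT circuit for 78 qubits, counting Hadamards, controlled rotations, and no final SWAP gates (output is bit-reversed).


Hadamard gates: 78
Controlled rotations: n*(n-1)/2 = 78*77/2 = 3003
SWAP gates: 0 (omitted)
Total = 78 + 3003
= 3081

3081


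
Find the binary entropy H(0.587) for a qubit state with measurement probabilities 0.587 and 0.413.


S = -p*log2(p) - (1-p)*log2(1-p)
p = 0.5870, 1-p = 0.4130
= -0.5870 * log2(0.5870) - 0.4130 * log2(0.4130)
= -(-0.4511) - (-0.5269)
= 0.9780

0.9780


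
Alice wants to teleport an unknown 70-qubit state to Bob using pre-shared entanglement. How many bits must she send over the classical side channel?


Quantum teleportation requires 2 classical bits per qubit teleported.
70 qubit(s) -> 2 * 70 = 140 classical bits

140


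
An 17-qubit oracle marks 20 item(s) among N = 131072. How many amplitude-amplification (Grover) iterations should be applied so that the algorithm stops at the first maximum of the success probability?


After j Grover iterations the success probability is P(j) = sin^2((2j+1)*theta), where sin(theta) = sqrt(k/N).
N = 2^17 = 131072, k = 20
sin(theta) = sqrt(k/N) = 0.01235264711
theta = arcsin(sqrt(k/N)) = 0.01235296128 rad
P(j) reaches its first maximum when (2j+1)*theta is as close as possible to pi/2, i.e. j = round(pi/(4*theta) - 1/2).
pi/(4*theta) - 1/2 = 63.0797
(For comparison, the common estimate pi/4 * sqrt(N/k) = 63.5814; the exact maximiser is used here.)
Optimal iterations = 63

63


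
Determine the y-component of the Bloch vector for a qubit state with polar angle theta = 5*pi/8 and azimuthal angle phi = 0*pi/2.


theta = 1.9635, phi = 0.0000
r_y = sin(theta)*sin(phi) = 0.9239 * 0.0000
r_y = 0.0000

0.0000


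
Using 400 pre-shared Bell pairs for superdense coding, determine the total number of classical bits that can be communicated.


Superdense coding allows 2 classical bits per shared entangled pair.
400 pair(s) -> 2 * 400 = 800 classical bits

800


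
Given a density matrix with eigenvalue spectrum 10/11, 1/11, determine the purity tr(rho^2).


tr(rho^2) = sum of eigenvalues squared
= (10/11)^2 + (1/11)^2
= (100 + 1) / 121
= 101/121
= 0.8347

0.8347


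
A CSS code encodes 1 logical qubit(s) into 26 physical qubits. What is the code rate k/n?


Code rate R = k/n
= 1/26
= 0.0385

0.0385


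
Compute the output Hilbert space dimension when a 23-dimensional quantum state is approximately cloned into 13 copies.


Output space = H^(tensor 13) where dim(H) = 23
dim = 23^13
= 529 (after 2 factors)
= 12167 (after 3 factors)
= 279841 (after 4 factors)
= 6436343 (after 5 factors)
= 148035889 (after 6 factors)
= 3404825447 (after 7 factors)
= 78310985281 (after 8 factors)
= 1801152661463 (after 9 factors)
= 41426511213649 (after 10 factors)
= 952809757913927 (after 11 factors)
= 21914624432020321 (after 12 factors)
= 504036361936467383 (after 13 factors)
= 504036361936467383

504036361936467383


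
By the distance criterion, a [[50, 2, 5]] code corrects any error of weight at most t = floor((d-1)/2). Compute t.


Code parameters: [[50, 2, 5]], distance d = 5.
Number of correctable errors = floor((d-1)/2)
= floor((5 - 1)/2)
= floor(4/2)
= 2

2


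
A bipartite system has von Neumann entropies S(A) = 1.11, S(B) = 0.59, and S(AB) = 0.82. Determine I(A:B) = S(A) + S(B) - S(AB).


I(A:B) = S(A) + S(B) - S(AB)
= 1.11 + 0.59 - 0.82
= 0.8800

0.8800


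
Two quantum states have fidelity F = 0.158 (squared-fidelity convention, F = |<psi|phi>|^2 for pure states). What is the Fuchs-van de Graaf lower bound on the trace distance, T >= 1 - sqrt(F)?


Fuchs-van de Graaf (squared-fidelity convention): 1 - sqrt(F) <= T <= sqrt(1 - F).
Lower bound: T >= 1 - sqrt(F)
sqrt(F) = sqrt(0.158) = 0.3975
T >= 1 - 0.3975
T >= 0.6025

0.6025


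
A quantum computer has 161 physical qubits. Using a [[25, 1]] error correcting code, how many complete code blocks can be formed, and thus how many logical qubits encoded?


Each code block uses 25 physical qubits for 1 logical qubit(s).
Number of complete blocks = floor(161 / 25) = 6
Logical qubits = 6 * 1
= 6

6


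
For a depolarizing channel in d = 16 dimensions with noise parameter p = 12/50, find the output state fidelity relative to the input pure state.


F = (1-p) + p/d
= (1 - 0.2400) + 0.2400/16
= 0.7600 + 0.0150
= 0.7750

0.7750


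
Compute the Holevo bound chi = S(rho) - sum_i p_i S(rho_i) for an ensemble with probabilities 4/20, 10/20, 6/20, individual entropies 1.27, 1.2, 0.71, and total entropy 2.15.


chi = S(rho) - sum_i p_i * S(rho_i)
Weighted entropy = 4/20 * 1.27 + 10/20 * 1.2 + 6/20 * 0.71
= 1.0670
chi = 2.15 - 1.0670
= 1.0830

1.0830


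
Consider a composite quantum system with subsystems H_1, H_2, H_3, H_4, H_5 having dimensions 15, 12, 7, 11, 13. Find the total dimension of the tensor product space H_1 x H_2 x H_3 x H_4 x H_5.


dim(H_1 x H_2 x H_3 x H_4 x H_5) = 15 * 12 * 7 * 11 * 13
= 180 * 7 * 11 * 13
= 1260 * 11 * 13
= 13860 * 13
= 180180

180180


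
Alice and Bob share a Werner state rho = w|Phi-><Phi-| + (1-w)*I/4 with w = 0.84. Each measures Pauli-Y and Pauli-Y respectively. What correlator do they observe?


|Phi-> = (|00> - |11>)/sqrt(2)
For the pure Bell state, <Y_A Y_B> = +1 (Bell-state Pauli correlator).
The maximally-mixed part I/4 has tr(I/4 * P tensor P) = 0 for any traceless Pauli P.
So <Y_A Y_B>_rho = w * (+1) + (1 - w) * 0
= 0.84 * (+1)
= 0.8400

0.8400


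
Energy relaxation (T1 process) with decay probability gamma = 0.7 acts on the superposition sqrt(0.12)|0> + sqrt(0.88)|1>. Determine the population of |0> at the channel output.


For amplitude damping with parameter gamma on state sqrt(a)|0> + sqrt(b)|1>:
alpha^2 = 0.12, beta^2 = 0.88
P(|0>) = alpha^2 + gamma * beta^2
= 0.12 + 0.7 * 0.88
= 0.12 + 0.6160
= 0.7360

0.7360


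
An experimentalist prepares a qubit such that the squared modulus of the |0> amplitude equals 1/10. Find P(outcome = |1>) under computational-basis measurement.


|alpha|^2 = 1/10 = 0.1000
|beta|^2 = 1 - 1/10 = 9/10 = 0.9000
P(|1>) = |beta|^2 = 0.9000

0.9000


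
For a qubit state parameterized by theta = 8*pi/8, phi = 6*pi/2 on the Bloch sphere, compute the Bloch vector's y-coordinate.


theta = 3.1416, phi = 9.4248
r_y = sin(theta)*sin(phi) = 0.0000 * 0.0000
r_y = 0.0000

0.0000


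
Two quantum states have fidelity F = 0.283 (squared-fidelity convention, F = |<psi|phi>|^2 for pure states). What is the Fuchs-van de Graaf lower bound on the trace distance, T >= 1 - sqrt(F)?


Fuchs-van de Graaf (squared-fidelity convention): 1 - sqrt(F) <= T <= sqrt(1 - F).
Lower bound: T >= 1 - sqrt(F)
sqrt(F) = sqrt(0.283) = 0.5320
T >= 1 - 0.5320
T >= 0.4680

0.4680


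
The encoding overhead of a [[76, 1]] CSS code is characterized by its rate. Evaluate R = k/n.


Code rate R = k/n
= 1/76
= 0.0132

0.0132


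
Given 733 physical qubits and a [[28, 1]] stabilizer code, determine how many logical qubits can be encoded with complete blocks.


Each code block uses 28 physical qubits for 1 logical qubit(s).
Number of complete blocks = floor(733 / 28) = 26
Logical qubits = 26 * 1
= 26

26


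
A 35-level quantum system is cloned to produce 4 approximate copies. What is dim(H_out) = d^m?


Output space = H^(tensor 4) where dim(H) = 35
dim = 35^4
= 1225 (after 2 factors)
= 42875 (after 3 factors)
= 1500625 (after 4 factors)
= 1500625

1500625


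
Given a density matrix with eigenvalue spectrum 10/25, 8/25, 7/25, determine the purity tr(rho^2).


tr(rho^2) = sum of eigenvalues squared
= (10/25)^2 + (8/25)^2 + (7/25)^2
= (100 + 64 + 49) / 625
= 213/625
= 0.3408

0.3408


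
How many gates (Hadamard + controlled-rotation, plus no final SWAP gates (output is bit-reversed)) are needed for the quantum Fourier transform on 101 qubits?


Hadamard gates: 101
Controlled rotations: n*(n-1)/2 = 101*100/2 = 5050
SWAP gates: 0 (omitted)
Total = 101 + 5050
= 5151

5151


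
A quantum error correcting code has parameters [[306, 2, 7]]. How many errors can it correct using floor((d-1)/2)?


Code parameters: [[306, 2, 7]], distance d = 7.
Number of correctable errors = floor((d-1)/2)
= floor((7 - 1)/2)
= floor(6/2)
= 3

3


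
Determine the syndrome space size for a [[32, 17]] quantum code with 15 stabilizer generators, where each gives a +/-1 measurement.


Each stabilizer generator gives a binary (+1 or -1) measurement outcome.
With 15 independent generators:
Total syndromes = 2^15
= 32768

32768


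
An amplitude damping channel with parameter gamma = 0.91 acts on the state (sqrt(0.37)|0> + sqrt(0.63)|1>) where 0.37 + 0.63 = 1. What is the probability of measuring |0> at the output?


For amplitude damping with parameter gamma on state sqrt(a)|0> + sqrt(b)|1>:
alpha^2 = 0.37, beta^2 = 0.63
P(|0>) = alpha^2 + gamma * beta^2
= 0.37 + 0.91 * 0.63
= 0.37 + 0.5733
= 0.9433

0.9433


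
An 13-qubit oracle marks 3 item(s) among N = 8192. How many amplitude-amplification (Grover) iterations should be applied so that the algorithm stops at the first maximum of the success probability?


After j Grover iterations the success probability is P(j) = sin^2((2j+1)*theta), where sin(theta) = sqrt(k/N).
N = 2^13 = 8192, k = 3
sin(theta) = sqrt(k/N) = 0.01913663862
theta = arcsin(sqrt(k/N)) = 0.01913780682 rad
P(j) reaches its first maximum when (2j+1)*theta is as close as possible to pi/2, i.e. j = round(pi/(4*theta) - 1/2).
pi/(4*theta) - 1/2 = 40.5391
(For comparison, the common estimate pi/4 * sqrt(N/k) = 41.0416; the exact maximiser is used here.)
Optimal iterations = 41

41


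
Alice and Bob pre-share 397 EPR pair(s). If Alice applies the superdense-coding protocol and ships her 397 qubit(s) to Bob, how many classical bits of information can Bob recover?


Superdense coding allows 2 classical bits per shared entangled pair.
397 pair(s) -> 2 * 397 = 794 classical bits

794


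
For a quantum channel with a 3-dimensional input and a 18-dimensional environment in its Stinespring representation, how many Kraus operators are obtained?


Tracing out the environment in an orthonormal basis {|i>_E} gives Kraus operators K_i = <i|_E U |0>_E.
Number of Kraus operators = dim(H_env) = d_env
= 18

18


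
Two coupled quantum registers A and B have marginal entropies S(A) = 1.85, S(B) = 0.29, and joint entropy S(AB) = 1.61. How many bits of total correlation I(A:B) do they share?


I(A:B) = S(A) + S(B) - S(AB)
= 1.85 + 0.29 - 1.61
= 0.5300

0.5300


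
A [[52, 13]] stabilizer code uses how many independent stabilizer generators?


For an [[n,k]] stabilizer code:
Number of stabilizer generators = n - k
= 52 - 13
= 39

39


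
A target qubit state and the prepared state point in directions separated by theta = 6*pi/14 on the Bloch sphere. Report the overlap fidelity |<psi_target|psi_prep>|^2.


For states separated by angle theta on Bloch sphere:
F = cos^2(theta/2)
theta = 6*pi/14 = 1.3464
theta/2 = 0.6732
cos(theta/2) = 0.7818
F = 0.6113

0.6113


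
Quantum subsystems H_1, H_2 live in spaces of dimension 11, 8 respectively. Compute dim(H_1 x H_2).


dim(H_1 x H_2) = 11 * 8
= 88

88


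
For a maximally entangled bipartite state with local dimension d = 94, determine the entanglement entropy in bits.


For a maximally entangled state in d x d:
S = log2(d) = log2(94)
= 6.5546

6.5546


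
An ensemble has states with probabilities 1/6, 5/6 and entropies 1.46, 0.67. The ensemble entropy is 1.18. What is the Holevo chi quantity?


chi = S(rho) - sum_i p_i * S(rho_i)
Weighted entropy = 1/6 * 1.46 + 5/6 * 0.67
= 0.8017
chi = 1.18 - 0.8017
= 0.3783

0.3783


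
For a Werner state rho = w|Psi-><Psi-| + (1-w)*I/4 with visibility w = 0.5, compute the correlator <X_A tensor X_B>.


|Psi-> = (|01> - |10>)/sqrt(2)
For the pure Bell state, <X_A X_B> = -1 (Bell-state Pauli correlator).
The maximally-mixed part I/4 has tr(I/4 * P tensor P) = 0 for any traceless Pauli P.
So <X_A X_B>_rho = w * (-1) + (1 - w) * 0
= 0.5 * (-1)
= -0.5000

-0.5000


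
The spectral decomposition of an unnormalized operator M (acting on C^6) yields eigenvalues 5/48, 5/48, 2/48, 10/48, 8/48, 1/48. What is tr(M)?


tr(M) = sum of eigenvalues
= 5/48 + 5/48 + 2/48 + 10/48 + 8/48 + 1/48
= 31/48
= 0.6458

0.6458


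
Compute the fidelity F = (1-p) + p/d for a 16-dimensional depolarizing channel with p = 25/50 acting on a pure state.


F = (1-p) + p/d
= (1 - 0.5000) + 0.5000/16
= 0.5000 + 0.0312
= 0.5312

0.5312


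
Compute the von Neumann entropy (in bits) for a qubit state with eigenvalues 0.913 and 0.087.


S = -p*log2(p) - (1-p)*log2(1-p)
p = 0.9130, 1-p = 0.0870
= -0.9130 * log2(0.9130) - 0.0870 * log2(0.0870)
= -(-0.1199) - (-0.3065)
= 0.4264

0.4264


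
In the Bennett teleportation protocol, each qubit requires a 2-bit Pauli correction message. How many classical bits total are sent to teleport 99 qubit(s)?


Quantum teleportation requires 2 classical bits per qubit teleported.
99 qubit(s) -> 2 * 99 = 198 classical bits

198


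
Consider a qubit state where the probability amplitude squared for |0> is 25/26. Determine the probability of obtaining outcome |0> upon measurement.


|alpha|^2 = 25/26 = 0.9615
|beta|^2 = 1 - 25/26 = 1/26 = 0.0385
P(|0>) = |alpha|^2 = 0.9615

0.9615


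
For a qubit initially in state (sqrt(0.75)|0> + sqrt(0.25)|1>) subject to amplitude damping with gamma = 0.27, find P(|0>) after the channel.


For amplitude damping with parameter gamma on state sqrt(a)|0> + sqrt(b)|1>:
alpha^2 = 0.75, beta^2 = 0.25
P(|0>) = alpha^2 + gamma * beta^2
= 0.75 + 0.27 * 0.25
= 0.75 + 0.0675
= 0.8175

0.8175


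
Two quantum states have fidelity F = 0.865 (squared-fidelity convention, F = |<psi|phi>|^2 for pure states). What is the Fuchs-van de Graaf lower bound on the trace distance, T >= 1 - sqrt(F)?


Fuchs-van de Graaf (squared-fidelity convention): 1 - sqrt(F) <= T <= sqrt(1 - F).
Lower bound: T >= 1 - sqrt(F)
sqrt(F) = sqrt(0.865) = 0.9301
T >= 1 - 0.9301
T >= 0.0699

0.0699


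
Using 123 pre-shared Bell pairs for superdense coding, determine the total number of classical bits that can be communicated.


Superdense coding allows 2 classical bits per shared entangled pair.
123 pair(s) -> 2 * 123 = 246 classical bits

246


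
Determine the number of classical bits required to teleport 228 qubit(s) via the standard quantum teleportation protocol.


Quantum teleportation requires 2 classical bits per qubit teleported.
228 qubit(s) -> 2 * 228 = 456 classical bits

456


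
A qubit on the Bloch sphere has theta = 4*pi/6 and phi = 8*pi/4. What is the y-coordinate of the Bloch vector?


theta = 2.0944, phi = 6.2832
r_y = sin(theta)*sin(phi) = 0.8660 * 0.0000
r_y = 0.0000

0.0000


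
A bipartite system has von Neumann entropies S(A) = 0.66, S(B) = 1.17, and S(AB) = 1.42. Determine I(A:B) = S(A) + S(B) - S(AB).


I(A:B) = S(A) + S(B) - S(AB)
= 0.66 + 1.17 - 1.42
= 0.4100

0.4100


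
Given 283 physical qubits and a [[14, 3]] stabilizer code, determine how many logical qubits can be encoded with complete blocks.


Each code block uses 14 physical qubits for 3 logical qubit(s).
Number of complete blocks = floor(283 / 14) = 20
Logical qubits = 20 * 3
= 60

60


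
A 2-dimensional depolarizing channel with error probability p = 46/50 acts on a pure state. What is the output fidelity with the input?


F = (1-p) + p/d
= (1 - 0.9200) + 0.9200/2
= 0.0800 + 0.4600
= 0.5400

0.5400


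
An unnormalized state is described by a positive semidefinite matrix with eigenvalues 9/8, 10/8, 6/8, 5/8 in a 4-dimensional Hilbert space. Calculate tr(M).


tr(M) = sum of eigenvalues
= 9/8 + 10/8 + 6/8 + 5/8
= 30/8
= 3.7500

3.7500


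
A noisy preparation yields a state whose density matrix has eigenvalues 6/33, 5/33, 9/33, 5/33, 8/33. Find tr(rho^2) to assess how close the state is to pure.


tr(rho^2) = sum of eigenvalues squared
= (6/33)^2 + (5/33)^2 + (9/33)^2 + (5/33)^2 + (8/33)^2
= (36 + 25 + 81 + 25 + 64) / 1089
= 231/1089
= 0.2121

0.2121


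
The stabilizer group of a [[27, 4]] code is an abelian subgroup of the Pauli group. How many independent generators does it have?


For an [[n,k]] stabilizer code:
Number of stabilizer generators = n - k
= 27 - 4
= 23

23


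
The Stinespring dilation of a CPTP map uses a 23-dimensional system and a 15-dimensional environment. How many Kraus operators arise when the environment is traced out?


Tracing out the environment in an orthonormal basis {|i>_E} gives Kraus operators K_i = <i|_E U |0>_E.
Number of Kraus operators = dim(H_env) = d_env
= 15

15


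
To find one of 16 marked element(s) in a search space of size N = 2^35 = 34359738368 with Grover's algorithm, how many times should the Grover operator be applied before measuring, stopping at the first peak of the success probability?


After j Grover iterations the success probability is P(j) = sin^2((2j+1)*theta), where sin(theta) = sqrt(k/N).
N = 2^35 = 34359738368, k = 16
sin(theta) = sqrt(k/N) = 2.157918644e-05
theta = arcsin(sqrt(k/N)) = 2.157918644e-05 rad
P(j) reaches its first maximum when (2j+1)*theta is as close as possible to pi/2, i.e. j = round(pi/(4*theta) - 1/2).
pi/(4*theta) - 1/2 = 36395.5970
(For comparison, the common estimate pi/4 * sqrt(N/k) = 36396.0970; the exact maximiser is used here.)
Optimal iterations = 36396

36396


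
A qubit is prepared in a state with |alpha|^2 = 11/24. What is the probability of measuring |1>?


|alpha|^2 = 11/24 = 0.4583
|beta|^2 = 1 - 11/24 = 13/24 = 0.5417
P(|1>) = |beta|^2 = 0.5417

0.5417


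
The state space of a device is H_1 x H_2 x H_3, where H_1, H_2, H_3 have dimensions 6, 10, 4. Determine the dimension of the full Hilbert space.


dim(H_1 x H_2 x H_3) = 6 * 10 * 4
= 60 * 4
= 240

240


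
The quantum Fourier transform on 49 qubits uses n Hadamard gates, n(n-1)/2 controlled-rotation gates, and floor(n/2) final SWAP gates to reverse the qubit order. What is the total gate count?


Hadamard gates: 49
Controlled rotations: n*(n-1)/2 = 49*48/2 = 1176
SWAP gates: floor(n/2) = floor(49/2) = 24
Total = 49 + 1176 + 24
= 1249

1249


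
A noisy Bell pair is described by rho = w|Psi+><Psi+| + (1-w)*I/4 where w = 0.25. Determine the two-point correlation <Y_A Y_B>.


|Psi+> = (|01> + |10>)/sqrt(2)
For the pure Bell state, <Y_A Y_B> = +1 (Bell-state Pauli correlator).
The maximally-mixed part I/4 has tr(I/4 * P tensor P) = 0 for any traceless Pauli P.
So <Y_A Y_B>_rho = w * (+1) + (1 - w) * 0
= 0.25 * (+1)
= 0.2500

0.2500


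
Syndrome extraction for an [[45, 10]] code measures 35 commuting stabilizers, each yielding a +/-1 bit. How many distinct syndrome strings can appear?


Each stabilizer generator gives a binary (+1 or -1) measurement outcome.
With 35 independent generators:
Total syndromes = 2^35
= 34359738368

34359738368


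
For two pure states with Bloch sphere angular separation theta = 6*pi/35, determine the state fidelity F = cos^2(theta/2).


For states separated by angle theta on Bloch sphere:
F = cos^2(theta/2)
theta = 6*pi/35 = 0.5386
theta/2 = 0.2693
cos(theta/2) = 0.9640
F = 0.9292

0.9292


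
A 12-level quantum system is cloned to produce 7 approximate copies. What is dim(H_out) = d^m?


Output space = H^(tensor 7) where dim(H) = 12
dim = 12^7
= 144 (after 2 factors)
= 1728 (after 3 factors)
= 20736 (after 4 factors)
= 248832 (after 5 factors)
= 2985984 (after 6 factors)
= 35831808 (after 7 factors)
= 35831808

35831808


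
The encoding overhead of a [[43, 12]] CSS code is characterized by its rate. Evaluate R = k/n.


Code rate R = k/n
= 12/43
= 0.2791

0.2791


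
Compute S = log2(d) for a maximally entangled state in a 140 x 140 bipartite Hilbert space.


For a maximally entangled state in d x d:
S = log2(d) = log2(140)
= 7.1293

7.1293


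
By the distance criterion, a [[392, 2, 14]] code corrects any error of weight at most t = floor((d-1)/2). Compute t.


Code parameters: [[392, 2, 14]], distance d = 14.
Number of correctable errors = floor((d-1)/2)
= floor((14 - 1)/2)
= floor(13/2)
= 6

6


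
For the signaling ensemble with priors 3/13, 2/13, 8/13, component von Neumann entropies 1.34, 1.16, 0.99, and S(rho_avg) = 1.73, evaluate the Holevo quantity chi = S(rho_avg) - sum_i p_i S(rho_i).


chi = S(rho) - sum_i p_i * S(rho_i)
Weighted entropy = 3/13 * 1.34 + 2/13 * 1.16 + 8/13 * 0.99
= 1.0969
chi = 1.73 - 1.0969
= 0.6331

0.6331


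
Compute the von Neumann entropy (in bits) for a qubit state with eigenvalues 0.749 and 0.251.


S = -p*log2(p) - (1-p)*log2(1-p)
p = 0.7490, 1-p = 0.2510
= -0.7490 * log2(0.7490) - 0.2510 * log2(0.2510)
= -(-0.3123) - (-0.5006)
= 0.8129

0.8129


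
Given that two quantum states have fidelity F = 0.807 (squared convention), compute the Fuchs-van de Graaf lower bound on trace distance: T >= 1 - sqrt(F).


Fuchs-van de Graaf (squared-fidelity convention): 1 - sqrt(F) <= T <= sqrt(1 - F).
Lower bound: T >= 1 - sqrt(F)
sqrt(F) = sqrt(0.807) = 0.8983
T >= 1 - 0.8983
T >= 0.1017

0.1017


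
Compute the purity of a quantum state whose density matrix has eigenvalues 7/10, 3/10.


tr(rho^2) = sum of eigenvalues squared
= (7/10)^2 + (3/10)^2
= (49 + 9) / 100
= 58/100
= 0.5800

0.5800


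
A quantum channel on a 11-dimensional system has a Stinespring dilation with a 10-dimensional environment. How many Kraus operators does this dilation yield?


Tracing out the environment in an orthonormal basis {|i>_E} gives Kraus operators K_i = <i|_E U |0>_E.
Number of Kraus operators = dim(H_env) = d_env
= 10

10


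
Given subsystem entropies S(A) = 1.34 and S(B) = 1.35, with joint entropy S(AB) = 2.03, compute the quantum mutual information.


I(A:B) = S(A) + S(B) - S(AB)
= 1.34 + 1.35 - 2.03
= 0.6600

0.6600


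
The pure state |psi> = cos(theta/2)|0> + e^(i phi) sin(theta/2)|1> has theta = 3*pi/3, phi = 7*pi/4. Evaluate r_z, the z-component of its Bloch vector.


theta = 3.1416, phi = 5.4978
r_z = cos(theta) = -1.0000

-1.0000


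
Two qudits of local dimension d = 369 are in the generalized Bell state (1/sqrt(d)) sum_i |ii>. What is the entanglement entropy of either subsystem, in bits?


For a maximally entangled state in d x d:
S = log2(d) = log2(369)
= 8.5275

8.5275


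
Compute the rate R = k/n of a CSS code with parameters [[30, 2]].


Code rate R = k/n
= 2/30
= 0.0667

0.0667


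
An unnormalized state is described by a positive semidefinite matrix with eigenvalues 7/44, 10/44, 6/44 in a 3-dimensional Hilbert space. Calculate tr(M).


tr(M) = sum of eigenvalues
= 7/44 + 10/44 + 6/44
= 23/44
= 0.5227

0.5227


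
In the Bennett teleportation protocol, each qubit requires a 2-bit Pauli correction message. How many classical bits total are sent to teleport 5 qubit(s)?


Quantum teleportation requires 2 classical bits per qubit teleported.
5 qubit(s) -> 2 * 5 = 10 classical bits

10


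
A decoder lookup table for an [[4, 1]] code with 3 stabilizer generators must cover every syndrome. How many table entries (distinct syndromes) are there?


Each stabilizer generator gives a binary (+1 or -1) measurement outcome.
With 3 independent generators:
Total syndromes = 2^3
= 8

8


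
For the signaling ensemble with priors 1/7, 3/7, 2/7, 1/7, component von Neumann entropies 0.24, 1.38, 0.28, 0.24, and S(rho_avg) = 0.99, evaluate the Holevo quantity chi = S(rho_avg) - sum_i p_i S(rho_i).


chi = S(rho) - sum_i p_i * S(rho_i)
Weighted entropy = 1/7 * 0.24 + 3/7 * 1.38 + 2/7 * 0.28 + 1/7 * 0.24
= 0.7400
chi = 0.99 - 0.7400
= 0.2500

0.2500


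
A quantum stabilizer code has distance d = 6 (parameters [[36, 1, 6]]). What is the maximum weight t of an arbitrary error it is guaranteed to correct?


Code parameters: [[36, 1, 6]], distance d = 6.
Number of correctable errors = floor((d-1)/2)
= floor((6 - 1)/2)
= floor(5/2)
= 2

2


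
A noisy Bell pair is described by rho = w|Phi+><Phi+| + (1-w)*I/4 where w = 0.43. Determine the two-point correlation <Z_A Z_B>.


|Phi+> = (|00> + |11>)/sqrt(2)
For the pure Bell state, <Z_A Z_B> = +1 (Bell-state Pauli correlator).
The maximally-mixed part I/4 has tr(I/4 * P tensor P) = 0 for any traceless Pauli P.
So <Z_A Z_B>_rho = w * (+1) + (1 - w) * 0
= 0.43 * (+1)
= 0.4300

0.4300


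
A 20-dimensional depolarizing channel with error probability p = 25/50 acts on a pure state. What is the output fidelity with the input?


F = (1-p) + p/d
= (1 - 0.5000) + 0.5000/20
= 0.5000 + 0.0250
= 0.5250

0.5250


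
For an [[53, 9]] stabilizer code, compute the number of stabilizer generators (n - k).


For an [[n,k]] stabilizer code:
Number of stabilizer generators = n - k
= 53 - 9
= 44

44


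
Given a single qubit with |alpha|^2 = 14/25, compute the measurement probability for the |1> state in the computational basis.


|alpha|^2 = 14/25 = 0.5600
|beta|^2 = 1 - 14/25 = 11/25 = 0.4400
P(|1>) = |beta|^2 = 0.4400

0.4400


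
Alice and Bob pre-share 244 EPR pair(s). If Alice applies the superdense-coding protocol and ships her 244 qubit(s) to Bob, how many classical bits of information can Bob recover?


Superdense coding allows 2 classical bits per shared entangled pair.
244 pair(s) -> 2 * 244 = 488 classical bits

488


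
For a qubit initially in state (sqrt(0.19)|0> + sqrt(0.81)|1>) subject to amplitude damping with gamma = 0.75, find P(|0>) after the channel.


For amplitude damping with parameter gamma on state sqrt(a)|0> + sqrt(b)|1>:
alpha^2 = 0.19, beta^2 = 0.81
P(|0>) = alpha^2 + gamma * beta^2
= 0.19 + 0.75 * 0.81
= 0.19 + 0.6075
= 0.7975

0.7975


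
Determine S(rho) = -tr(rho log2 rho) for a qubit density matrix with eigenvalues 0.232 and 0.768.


S = -p*log2(p) - (1-p)*log2(1-p)
p = 0.2320, 1-p = 0.7680
= -0.2320 * log2(0.2320) - 0.7680 * log2(0.7680)
= -(-0.4890) - (-0.2925)
= 0.7815

0.7815


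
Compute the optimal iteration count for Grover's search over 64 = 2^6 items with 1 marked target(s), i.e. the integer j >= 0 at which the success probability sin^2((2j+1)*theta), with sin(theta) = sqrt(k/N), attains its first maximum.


After j Grover iterations the success probability is P(j) = sin^2((2j+1)*theta), where sin(theta) = sqrt(k/N).
N = 2^6 = 64, k = 1
sin(theta) = sqrt(k/N) = 0.125
theta = arcsin(sqrt(k/N)) = 0.1253278312 rad
P(j) reaches its first maximum when (2j+1)*theta is as close as possible to pi/2, i.e. j = round(pi/(4*theta) - 1/2).
pi/(4*theta) - 1/2 = 5.7667
(For comparison, the common estimate pi/4 * sqrt(N/k) = 6.2832; the exact maximiser is used here.)
Optimal iterations = 6

6


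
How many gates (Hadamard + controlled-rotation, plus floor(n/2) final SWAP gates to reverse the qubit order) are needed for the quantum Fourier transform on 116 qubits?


Hadamard gates: 116
Controlled rotations: n*(n-1)/2 = 116*115/2 = 6670
SWAP gates: floor(n/2) = floor(116/2) = 58
Total = 116 + 6670 + 58
= 6844

6844


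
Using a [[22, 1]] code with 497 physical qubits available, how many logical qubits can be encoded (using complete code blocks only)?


Each code block uses 22 physical qubits for 1 logical qubit(s).
Number of complete blocks = floor(497 / 22) = 22
Logical qubits = 22 * 1
= 22

22


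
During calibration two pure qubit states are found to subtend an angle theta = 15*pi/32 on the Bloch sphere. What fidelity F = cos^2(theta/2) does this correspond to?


For states separated by angle theta on Bloch sphere:
F = cos^2(theta/2)
theta = 15*pi/32 = 1.4726
theta/2 = 0.7363
cos(theta/2) = 0.7410
F = 0.5490

0.5490


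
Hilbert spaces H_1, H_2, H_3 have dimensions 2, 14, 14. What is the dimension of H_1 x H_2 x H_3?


dim(H_1 x H_2 x H_3) = 2 * 14 * 14
= 28 * 14
= 392

392


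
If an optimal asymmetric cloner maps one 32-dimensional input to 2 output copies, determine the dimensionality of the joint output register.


Output space = H^(tensor 2) where dim(H) = 32
dim = 32^2
= 1024

1024


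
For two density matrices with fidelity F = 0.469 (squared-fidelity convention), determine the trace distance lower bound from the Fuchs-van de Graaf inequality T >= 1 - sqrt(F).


Fuchs-van de Graaf (squared-fidelity convention): 1 - sqrt(F) <= T <= sqrt(1 - F).
Lower bound: T >= 1 - sqrt(F)
sqrt(F) = sqrt(0.469) = 0.6848
T >= 1 - 0.6848
T >= 0.3152

0.3152


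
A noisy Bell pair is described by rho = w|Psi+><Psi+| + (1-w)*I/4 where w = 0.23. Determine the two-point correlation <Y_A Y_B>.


|Psi+> = (|01> + |10>)/sqrt(2)
For the pure Bell state, <Y_A Y_B> = +1 (Bell-state Pauli correlator).
The maximally-mixed part I/4 has tr(I/4 * P tensor P) = 0 for any traceless Pauli P.
So <Y_A Y_B>_rho = w * (+1) + (1 - w) * 0
= 0.23 * (+1)
= 0.2300

0.2300


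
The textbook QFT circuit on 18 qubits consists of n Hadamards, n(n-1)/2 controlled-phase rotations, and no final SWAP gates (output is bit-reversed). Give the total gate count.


Hadamard gates: 18
Controlled rotations: n*(n-1)/2 = 18*17/2 = 153
SWAP gates: 0 (omitted)
Total = 18 + 153
= 171

171


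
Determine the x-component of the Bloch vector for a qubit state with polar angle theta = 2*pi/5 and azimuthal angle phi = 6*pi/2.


theta = 1.2566, phi = 9.4248
r_x = sin(theta)*cos(phi) = 0.9511 * -1.0000
r_x = -0.9511

-0.9511


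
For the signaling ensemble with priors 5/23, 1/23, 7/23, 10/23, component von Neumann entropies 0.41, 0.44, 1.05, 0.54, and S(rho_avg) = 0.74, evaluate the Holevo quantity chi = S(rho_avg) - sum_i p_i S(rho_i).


chi = S(rho) - sum_i p_i * S(rho_i)
Weighted entropy = 5/23 * 0.41 + 1/23 * 0.44 + 7/23 * 1.05 + 10/23 * 0.54
= 0.6626
chi = 0.74 - 0.6626
= 0.0774

0.0774


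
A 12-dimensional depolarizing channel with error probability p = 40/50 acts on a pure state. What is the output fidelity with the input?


F = (1-p) + p/d
= (1 - 0.8000) + 0.8000/12
= 0.2000 + 0.0667
= 0.2667

0.2667


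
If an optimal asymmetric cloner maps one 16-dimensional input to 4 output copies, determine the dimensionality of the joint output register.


Output space = H^(tensor 4) where dim(H) = 16
dim = 16^4
= 256 (after 2 factors)
= 4096 (after 3 factors)
= 65536 (after 4 factors)
= 65536

65536


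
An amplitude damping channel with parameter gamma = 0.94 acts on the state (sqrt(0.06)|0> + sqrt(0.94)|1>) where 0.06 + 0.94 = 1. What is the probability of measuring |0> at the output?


For amplitude damping with parameter gamma on state sqrt(a)|0> + sqrt(b)|1>:
alpha^2 = 0.06, beta^2 = 0.94
P(|0>) = alpha^2 + gamma * beta^2
= 0.06 + 0.94 * 0.94
= 0.06 + 0.8836
= 0.9436

0.9436


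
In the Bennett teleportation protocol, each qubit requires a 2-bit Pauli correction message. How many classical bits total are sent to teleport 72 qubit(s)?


Quantum teleportation requires 2 classical bits per qubit teleported.
72 qubit(s) -> 2 * 72 = 144 classical bits

144


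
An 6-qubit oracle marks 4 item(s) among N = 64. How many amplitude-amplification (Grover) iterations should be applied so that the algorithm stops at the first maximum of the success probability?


After j Grover iterations the success probability is P(j) = sin^2((2j+1)*theta), where sin(theta) = sqrt(k/N).
N = 2^6 = 64, k = 4
sin(theta) = sqrt(k/N) = 0.25
theta = arcsin(sqrt(k/N)) = 0.2526802551 rad
P(j) reaches its first maximum when (2j+1)*theta is as close as possible to pi/2, i.e. j = round(pi/(4*theta) - 1/2).
pi/(4*theta) - 1/2 = 2.6083
(For comparison, the common estimate pi/4 * sqrt(N/k) = 3.1416; the exact maximiser is used here.)
Optimal iterations = 3

3
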